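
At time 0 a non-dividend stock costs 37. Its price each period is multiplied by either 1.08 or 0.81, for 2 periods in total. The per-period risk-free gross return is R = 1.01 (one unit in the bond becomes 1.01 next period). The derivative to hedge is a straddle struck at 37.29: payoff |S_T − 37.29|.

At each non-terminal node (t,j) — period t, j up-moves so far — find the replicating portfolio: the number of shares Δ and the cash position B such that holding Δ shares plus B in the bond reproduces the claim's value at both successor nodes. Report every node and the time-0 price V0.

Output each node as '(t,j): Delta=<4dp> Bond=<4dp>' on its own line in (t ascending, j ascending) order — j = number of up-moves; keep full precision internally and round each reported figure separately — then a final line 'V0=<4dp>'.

(0,0): Delta=-0.1386 Bond=10.9943
(1,0): Delta=-1.0000 Bond=36.9208
(1,1): Delta=0.0875 Bond=2.0685
V0=5.8666

Risk-neutral probability p* = (R−d)/(u−d) = (1.01−0.81)/(1.08−0.81) = 0.7407.
Payoff layer (t=2): V(2,0)=13.0143, V(2,1)=4.9224, V(2,2)=5.8668
Node (1,0) S=29.9700: V=(p*·4.9224+(1−p*)·13.0143)/1.01=6.9508; Δ=(4.9224−13.0143)/(32.3676−24.2757)=-1.0000; B=V−Δ·S=36.9208
Node (1,1) S=39.9600: V=(p*·5.8668+(1−p*)·4.9224)/1.01=5.5663; Δ=(5.8668−4.9224)/(43.1568−32.3676)=0.0875; B=V−Δ·S=2.0685
Node (0,0) S=37.0000: V=(p*·5.5663+(1−p*)·6.9508)/1.01=5.8666; Δ=(5.5663−6.9508)/(39.9600−29.9700)=-0.1386; B=V−Δ·S=10.9943
Each (Δ,B) replicates both successor values, so the strategy is self-financing and V0 is arbitrage-free.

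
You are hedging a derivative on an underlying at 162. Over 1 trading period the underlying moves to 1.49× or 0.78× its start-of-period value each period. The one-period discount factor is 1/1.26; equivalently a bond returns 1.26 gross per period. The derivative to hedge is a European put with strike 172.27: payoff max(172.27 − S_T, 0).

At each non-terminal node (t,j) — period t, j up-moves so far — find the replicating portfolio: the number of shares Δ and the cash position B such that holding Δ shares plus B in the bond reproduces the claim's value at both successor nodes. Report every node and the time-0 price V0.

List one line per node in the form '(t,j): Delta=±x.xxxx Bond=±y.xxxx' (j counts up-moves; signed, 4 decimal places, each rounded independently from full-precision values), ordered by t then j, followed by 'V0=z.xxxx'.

(0,0): Delta=-0.3991 Bond=76.4653
V0=11.8034

Since d<R<u, set p* = (R−d)/(u−d) = 0.6761; price each node as the discounted p*-expectation of its children.
At expiry t=1: V(1,0)=45.9100, V(1,1)=0.0000
Node (0,0) S=162.0000: V=(p*·0.0000+(1−p*)·45.9100)/1.26=11.8034; Δ=(0.0000−45.9100)/(241.3800−126.3600)=-0.3991; B=V−Δ·S=76.4653
Self-financing check: at every node Δ·S+B equals the discounted successor values.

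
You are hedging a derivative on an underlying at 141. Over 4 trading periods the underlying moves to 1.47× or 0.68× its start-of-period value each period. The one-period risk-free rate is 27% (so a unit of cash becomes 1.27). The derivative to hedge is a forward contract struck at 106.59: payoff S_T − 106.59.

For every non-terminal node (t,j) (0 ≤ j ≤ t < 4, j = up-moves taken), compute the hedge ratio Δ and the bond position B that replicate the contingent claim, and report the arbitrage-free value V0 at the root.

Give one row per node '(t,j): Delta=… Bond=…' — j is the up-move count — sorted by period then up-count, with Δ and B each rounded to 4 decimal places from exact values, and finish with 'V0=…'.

Since d<R<u, set p* = (R−d)/(u−d) = 0.7468; price each node as the discounted p*-expectation of its children.
Payoff layer (t=4): V(4,0)=-76.4423, V(4,1)=-41.4177, V(4,2)=34.2972, V(4,3)=197.9750, V(4,4)=551.8079
  t=3,j=0: stock 44.3349 → up 65.1723 (V=-41.4177), down 30.1477 (V=-76.4423). Price -39.5942; hedge Δ=1.0000, bond B=-83.9291.
  t=3,j=1: stock 95.8416 → up 140.8872 (V=34.2972), down 65.1723 (V=-41.4177). Price 11.9125; hedge Δ=1.0000, bond B=-83.9291.
  t=3,j=2: stock 207.1871 → up 304.5650 (V=197.9750), down 140.8872 (V=34.2972). Price 123.2580; hedge Δ=1.0000, bond B=-83.9291.
  t=3,j=3: stock 447.8897 → up 658.3979 (V=551.8079), down 304.5650 (V=197.9750). Price 363.9606; hedge Δ=1.0000, bond B=-83.9291.
  t=2,j=0: stock 65.1984 → up 95.8416 (V=11.9125), down 44.3349 (V=-39.5942). Price -0.8875; hedge Δ=1.0000, bond B=-66.0859.
  t=2,j=1: stock 140.9436 → up 207.1871 (V=123.2580), down 95.8416 (V=11.9125). Price 74.8577; hedge Δ=1.0000, bond B=-66.0859.
  t=2,j=2: stock 304.6869 → up 447.8897 (V=363.9606), down 207.1871 (V=123.2580). Price 238.6010; hedge Δ=1.0000, bond B=-66.0859.
  t=1,j=0: stock 95.8800 → up 140.9436 (V=74.8577), down 65.1984 (V=-0.8875). Price 43.8438; hedge Δ=1.0000, bond B=-52.0362.
  t=1,j=1: stock 207.2700 → up 304.6869 (V=238.6010), down 140.9436 (V=74.8577). Price 155.2338; hedge Δ=1.0000, bond B=-52.0362.
  t=0,j=0: stock 141.0000 → up 207.2700 (V=155.2338), down 95.8800 (V=43.8438). Price 100.0266; hedge Δ=1.0000, bond B=-40.9734.
Each (Δ,B) replicates both successor values, so the strategy is self-financing and V0 is arbitrage-free.

(0,0): Delta=1.0000 Bond=-40.9734
(1,0): Delta=1.0000 Bond=-52.0362
(1,1): Delta=1.0000 Bond=-52.0362
(2,0): Delta=1.0000 Bond=-66.0859
(2,1): Delta=1.0000 Bond=-66.0859
(2,2): Delta=1.0000 Bond=-66.0859
(3,0): Delta=1.0000 Bond=-83.9291
(3,1): Delta=1.0000 Bond=-83.9291
(3,2): Delta=1.0000 Bond=-83.9291
(3,3): Delta=1.0000 Bond=-83.9291
V0=100.0266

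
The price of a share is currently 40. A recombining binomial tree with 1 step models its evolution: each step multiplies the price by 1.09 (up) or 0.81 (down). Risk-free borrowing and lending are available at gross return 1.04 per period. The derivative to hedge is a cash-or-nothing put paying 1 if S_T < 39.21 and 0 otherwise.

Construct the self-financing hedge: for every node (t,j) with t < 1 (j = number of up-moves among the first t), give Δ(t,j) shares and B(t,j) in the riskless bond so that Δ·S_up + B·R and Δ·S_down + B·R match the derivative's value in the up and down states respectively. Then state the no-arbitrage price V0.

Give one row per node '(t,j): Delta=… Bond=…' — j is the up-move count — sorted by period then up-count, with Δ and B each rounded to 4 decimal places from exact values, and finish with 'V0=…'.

(0,0): Delta=-0.0893 Bond=3.7431
V0=0.1717

The replicating-portfolio and risk-neutral prices coincide; use p* = (1.04−0.81)/(1.09−0.81) = 0.8214 for the latter.
Payoff layer (t=1): V(1,0)=1.0000, V(1,1)=0.0000
Node (0,0) S=40.0000: V=(p*·0.0000+(1−p*)·1.0000)/1.04=0.1717; Δ=(0.0000−1.0000)/(43.6000−32.4000)=-0.0893; B=V−Δ·S=3.7431
Root portfolio cost Δ·40+B reproduces V0=0.1717.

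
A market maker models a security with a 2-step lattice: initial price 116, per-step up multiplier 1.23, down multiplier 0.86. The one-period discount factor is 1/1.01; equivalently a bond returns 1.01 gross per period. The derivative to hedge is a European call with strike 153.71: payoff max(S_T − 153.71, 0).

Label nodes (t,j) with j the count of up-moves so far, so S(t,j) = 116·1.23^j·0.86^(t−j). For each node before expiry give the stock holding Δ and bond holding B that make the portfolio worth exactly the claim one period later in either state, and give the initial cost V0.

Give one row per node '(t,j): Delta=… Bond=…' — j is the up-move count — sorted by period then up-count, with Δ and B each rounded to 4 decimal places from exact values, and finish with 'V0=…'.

The replicating-portfolio and risk-neutral prices coincide; use p* = (1.01−0.86)/(1.23−0.86) = 0.4054 for the latter.
At expiry t=2: V(2,0)=0.0000, V(2,1)=0.0000, V(2,2)=21.7864
Node (1,0) S=99.7600: V=(p*·0.0000+(1−p*)·0.0000)/1.01=0.0000; Δ=(0.0000−0.0000)/(122.7048−85.7936)=0.0000; B=V−Δ·S=0.0000
Node (1,1) S=142.6800: V=(p*·21.7864+(1−p*)·0.0000)/1.01=8.7449; Δ=(21.7864−0.0000)/(175.4964−122.7048)=0.4127; B=V−Δ·S=-50.1373
Node (0,0) S=116.0000: V=(p*·8.7449+(1−p*)·0.0000)/1.01=3.5101; Δ=(8.7449−0.0000)/(142.6800−99.7600)=0.2037; B=V−Δ·S=-20.1247
Self-financing check: at every node Δ·S+B equals the discounted successor values.

(0,0): Delta=0.2037 Bond=-20.1247
(1,0): Delta=0.0000 Bond=0.0000
(1,1): Delta=0.4127 Bond=-50.1373
V0=3.5101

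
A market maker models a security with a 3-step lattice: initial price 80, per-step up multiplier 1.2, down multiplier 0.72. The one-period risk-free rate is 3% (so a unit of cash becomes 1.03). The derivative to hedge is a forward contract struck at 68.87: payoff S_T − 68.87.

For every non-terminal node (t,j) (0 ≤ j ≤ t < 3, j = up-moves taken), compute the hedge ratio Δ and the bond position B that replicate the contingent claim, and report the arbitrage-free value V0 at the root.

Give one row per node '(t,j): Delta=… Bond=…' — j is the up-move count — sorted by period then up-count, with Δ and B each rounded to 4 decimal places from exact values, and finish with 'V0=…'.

Under the risk-neutral measure, an up-move has probability p* = (R−d)/(u−d) = 0.6458 and values discount at R = 1.03.
At expiry t=3: V(3,0)=-39.0102, V(3,1)=-19.1036, V(3,2)=14.0740, V(3,3)=69.3700
(2,0): S=41.4720. Δ = (V_up−V_dn)/(S_up−S_dn) = (-19.1036−-39.0102)/(49.7664−29.8598) = 1.0000. V = [p*·-19.1036 + (1−p*)·-39.0102]/1.03 = -25.3921. B = V − Δ·S = -66.8641.
(2,1): S=69.1200. Δ = (V_up−V_dn)/(S_up−S_dn) = (14.0740−-19.1036)/(82.9440−49.7664) = 1.0000. V = [p*·14.0740 + (1−p*)·-19.1036]/1.03 = 2.2559. B = V − Δ·S = -66.8641.
(2,2): S=115.2000. Δ = (V_up−V_dn)/(S_up−S_dn) = (69.3700−14.0740)/(138.2400−82.9440) = 1.0000. V = [p*·69.3700 + (1−p*)·14.0740]/1.03 = 48.3359. B = V − Δ·S = -66.8641.
(1,0): S=57.6000. Δ = (V_up−V_dn)/(S_up−S_dn) = (2.2559−-25.3921)/(69.1200−41.4720) = 1.0000. V = [p*·2.2559 + (1−p*)·-25.3921]/1.03 = -7.3166. B = V − Δ·S = -64.9166.
(1,1): S=96.0000. Δ = (V_up−V_dn)/(S_up−S_dn) = (48.3359−2.2559)/(115.2000−69.1200) = 1.0000. V = [p*·48.3359 + (1−p*)·2.2559]/1.03 = 31.0834. B = V − Δ·S = -64.9166.
(0,0): S=80.0000. Δ = (V_up−V_dn)/(S_up−S_dn) = (31.0834−-7.3166)/(96.0000−57.6000) = 1.0000. V = [p*·31.0834 + (1−p*)·-7.3166]/1.03 = 16.9742. B = V − Δ·S = -63.0258.
Check: Δ(0,0)·S0 + B(0,0) = 16.9742 = V0.

(0,0): Delta=1.0000 Bond=-63.0258
(1,0): Delta=1.0000 Bond=-64.9166
(1,1): Delta=1.0000 Bond=-64.9166
(2,0): Delta=1.0000 Bond=-66.8641
(2,1): Delta=1.0000 Bond=-66.8641
(2,2): Delta=1.0000 Bond=-66.8641
V0=16.9742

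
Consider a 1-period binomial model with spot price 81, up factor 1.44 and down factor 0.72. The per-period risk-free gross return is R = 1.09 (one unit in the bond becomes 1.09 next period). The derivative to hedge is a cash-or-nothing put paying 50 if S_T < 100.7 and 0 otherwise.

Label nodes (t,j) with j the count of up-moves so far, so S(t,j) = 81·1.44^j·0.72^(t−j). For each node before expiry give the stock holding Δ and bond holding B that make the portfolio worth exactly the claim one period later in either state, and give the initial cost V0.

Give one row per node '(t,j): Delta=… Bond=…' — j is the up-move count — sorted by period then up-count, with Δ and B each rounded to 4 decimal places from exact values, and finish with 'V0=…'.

The replicating-portfolio and risk-neutral prices coincide; use p* = (1.09−0.72)/(1.44−0.72) = 0.5139 for the latter.
At expiry t=1: V(1,0)=50.0000, V(1,1)=0.0000
  t=0,j=0: stock 81.0000 → up 116.6400 (V=0.0000), down 58.3200 (V=50.0000). Price 22.2987; hedge Δ=-0.8573, bond B=91.7431.
Each (Δ,B) replicates both successor values, so the strategy is self-financing and V0 is arbitrage-free.

(0,0): Delta=-0.8573 Bond=91.7431
V0=22.2987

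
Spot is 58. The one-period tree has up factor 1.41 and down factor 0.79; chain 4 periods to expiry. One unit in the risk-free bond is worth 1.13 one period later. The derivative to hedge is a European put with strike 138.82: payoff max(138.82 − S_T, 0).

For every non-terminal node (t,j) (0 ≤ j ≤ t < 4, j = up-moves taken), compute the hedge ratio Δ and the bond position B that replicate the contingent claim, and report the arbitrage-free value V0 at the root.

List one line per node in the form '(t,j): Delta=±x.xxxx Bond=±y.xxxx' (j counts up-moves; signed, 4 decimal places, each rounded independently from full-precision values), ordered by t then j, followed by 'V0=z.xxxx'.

The replicating-portfolio and risk-neutral prices coincide; use p* = (1.13−0.79)/(1.41−0.79) = 0.5484 for the latter.
Payoff layer (t=4): V(4,0)=116.2290, V(4,1)=98.4993, V(4,2)=66.8552, V(4,3)=10.3764, V(4,4)=0.0000
(3,0): S=28.5963. Δ = (V_up−V_dn)/(S_up−S_dn) = (98.4993−116.2290)/(40.3207−22.5910) = -1.0000. V = [p*·98.4993 + (1−p*)·116.2290]/1.13 = 94.2533. B = V − Δ·S = 122.8496.
(3,1): S=51.0389. Δ = (V_up−V_dn)/(S_up−S_dn) = (66.8552−98.4993)/(71.9648−40.3207) = -1.0000. V = [p*·66.8552 + (1−p*)·98.4993]/1.13 = 71.8107. B = V − Δ·S = 122.8496.
(3,2): S=91.0947. Δ = (V_up−V_dn)/(S_up−S_dn) = (10.3764−66.8552)/(128.4436−71.9648) = -1.0000. V = [p*·10.3764 + (1−p*)·66.8552]/1.13 = 31.7548. B = V − Δ·S = 122.8496.
(3,3): S=162.5868. Δ = (V_up−V_dn)/(S_up−S_dn) = (0.0000−10.3764)/(229.2474−128.4436) = -0.1029. V = [p*·0.0000 + (1−p*)·10.3764]/1.13 = 4.1470. B = V − Δ·S = 20.8832.
(2,0): S=36.1978. Δ = (V_up−V_dn)/(S_up−S_dn) = (71.8107−94.2533)/(51.0389−28.5963) = -1.0000. V = [p*·71.8107 + (1−p*)·94.2533]/1.13 = 72.5186. B = V − Δ·S = 108.7164.
(2,1): S=64.6062. Δ = (V_up−V_dn)/(S_up−S_dn) = (31.7548−71.8107)/(91.0947−51.0389) = -1.0000. V = [p*·31.7548 + (1−p*)·71.8107]/1.13 = 44.1102. B = V − Δ·S = 108.7164.
(2,2): S=115.3098. Δ = (V_up−V_dn)/(S_up−S_dn) = (4.1470−31.7548)/(162.5868−91.0947) = -0.3862. V = [p*·4.1470 + (1−p*)·31.7548]/1.13 = 14.7036. B = V − Δ·S = 59.2323.
(1,0): S=45.8200. Δ = (V_up−V_dn)/(S_up−S_dn) = (44.1102−72.5186)/(64.6062−36.1978) = -1.0000. V = [p*·44.1102 + (1−p*)·72.5186]/1.13 = 50.3892. B = V − Δ·S = 96.2092.
(1,1): S=81.7800. Δ = (V_up−V_dn)/(S_up−S_dn) = (14.7036−44.1102)/(115.3098−64.6062) = -0.5800. V = [p*·14.7036 + (1−p*)·44.1102]/1.13 = 24.7646. B = V − Δ·S = 72.1947.
(0,0): S=58.0000. Δ = (V_up−V_dn)/(S_up−S_dn) = (24.7646−50.3892)/(81.7800−45.8200) = -0.7126. V = [p*·24.7646 + (1−p*)·50.3892]/1.13 = 32.1566. B = V − Δ·S = 73.4867.
Self-financing check: at every node Δ·S+B equals the discounted successor values.

(0,0): Delta=-0.7126 Bond=73.4867
(1,0): Delta=-1.0000 Bond=96.2092
(1,1): Delta=-0.5800 Bond=72.1947
(2,0): Delta=-1.0000 Bond=108.7164
(2,1): Delta=-1.0000 Bond=108.7164
(2,2): Delta=-0.3862 Bond=59.2323
(3,0): Delta=-1.0000 Bond=122.8496
(3,1): Delta=-1.0000 Bond=122.8496
(3,2): Delta=-1.0000 Bond=122.8496
(3,3): Delta=-0.1029 Bond=20.8832
V0=32.1566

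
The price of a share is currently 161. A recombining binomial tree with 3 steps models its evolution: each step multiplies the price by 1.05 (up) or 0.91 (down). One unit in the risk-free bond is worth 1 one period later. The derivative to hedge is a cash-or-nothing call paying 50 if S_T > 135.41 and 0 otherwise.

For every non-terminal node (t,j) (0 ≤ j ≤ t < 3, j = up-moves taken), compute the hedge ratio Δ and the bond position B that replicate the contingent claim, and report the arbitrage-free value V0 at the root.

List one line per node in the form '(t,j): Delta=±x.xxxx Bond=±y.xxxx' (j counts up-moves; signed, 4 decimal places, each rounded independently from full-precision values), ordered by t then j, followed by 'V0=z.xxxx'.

(0,0): Delta=0.2829 Bond=2.1684
(1,0): Delta=0.8706 Bond=-83.9286
(1,1): Delta=0.0000 Bond=50.0000
(2,0): Delta=2.6788 Bond=-325.0000
(2,1): Delta=0.0000 Bond=50.0000
(2,2): Delta=0.0000 Bond=50.0000
V0=47.7223

The replicating-portfolio and risk-neutral prices coincide; use p* = (1−0.91)/(1.05−0.91) = 0.6429 for the latter.
At expiry t=3: V(3,0)=0.0000, V(3,1)=50.0000, V(3,2)=50.0000, V(3,3)=50.0000
(2,0): S=133.3241. Δ = (V_up−V_dn)/(S_up−S_dn) = (50.0000−0.0000)/(139.9903−121.3249) = 2.6788. V = [p*·50.0000 + (1−p*)·0.0000]/1 = 32.1429. B = V − Δ·S = -325.0000.
(2,1): S=153.8355. Δ = (V_up−V_dn)/(S_up−S_dn) = (50.0000−50.0000)/(161.5273−139.9903) = 0.0000. V = [p*·50.0000 + (1−p*)·50.0000]/1 = 50.0000. B = V − Δ·S = 50.0000.
(2,2): S=177.5025. Δ = (V_up−V_dn)/(S_up−S_dn) = (50.0000−50.0000)/(186.3776−161.5273) = 0.0000. V = [p*·50.0000 + (1−p*)·50.0000]/1 = 50.0000. B = V − Δ·S = 50.0000.
(1,0): S=146.5100. Δ = (V_up−V_dn)/(S_up−S_dn) = (50.0000−32.1429)/(153.8355−133.3241) = 0.8706. V = [p*·50.0000 + (1−p*)·32.1429]/1 = 43.6224. B = V − Δ·S = -83.9286.
(1,1): S=169.0500. Δ = (V_up−V_dn)/(S_up−S_dn) = (50.0000−50.0000)/(177.5025−153.8355) = 0.0000. V = [p*·50.0000 + (1−p*)·50.0000]/1 = 50.0000. B = V − Δ·S = 50.0000.
(0,0): S=161.0000. Δ = (V_up−V_dn)/(S_up−S_dn) = (50.0000−43.6224)/(169.0500−146.5100) = 0.2829. V = [p*·50.0000 + (1−p*)·43.6224]/1 = 47.7223. B = V − Δ·S = 2.1684.
Self-financing check: at every node Δ·S+B equals the discounted successor values.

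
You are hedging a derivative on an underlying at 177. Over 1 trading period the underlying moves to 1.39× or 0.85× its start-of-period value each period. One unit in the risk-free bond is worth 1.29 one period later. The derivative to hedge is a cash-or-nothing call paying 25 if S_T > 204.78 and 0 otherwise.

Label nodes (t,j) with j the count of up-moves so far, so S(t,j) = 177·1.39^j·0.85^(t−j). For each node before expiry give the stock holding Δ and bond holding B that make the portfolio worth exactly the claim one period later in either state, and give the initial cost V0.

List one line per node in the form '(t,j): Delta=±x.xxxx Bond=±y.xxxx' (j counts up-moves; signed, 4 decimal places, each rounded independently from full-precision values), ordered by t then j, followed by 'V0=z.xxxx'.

(0,0): Delta=0.2616 Bond=-30.5053
V0=15.7910

Since d<R<u, set p* = (R−d)/(u−d) = 0.8148; price each node as the discounted p*-expectation of its children.
Terminal payoffs: V(1,0)=0.0000, V(1,1)=25.0000
  t=0,j=0: stock 177.0000 → up 246.0300 (V=25.0000), down 150.4500 (V=0.0000). Price 15.7910; hedge Δ=0.2616, bond B=-30.5053.
Check: Δ(0,0)·S0 + B(0,0) = 15.7910 = V0.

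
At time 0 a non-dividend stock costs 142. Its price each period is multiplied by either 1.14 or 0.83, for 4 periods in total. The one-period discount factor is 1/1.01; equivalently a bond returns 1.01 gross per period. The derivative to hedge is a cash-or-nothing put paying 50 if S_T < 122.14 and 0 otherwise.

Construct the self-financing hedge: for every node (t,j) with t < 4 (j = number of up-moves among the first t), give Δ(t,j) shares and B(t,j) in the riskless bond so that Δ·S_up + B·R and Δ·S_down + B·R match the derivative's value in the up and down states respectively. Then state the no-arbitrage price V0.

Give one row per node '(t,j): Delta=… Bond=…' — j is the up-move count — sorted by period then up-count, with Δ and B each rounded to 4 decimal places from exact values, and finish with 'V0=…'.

(0,0): Delta=-0.3377 Bond=57.6716
(1,0): Delta=-0.6533 Bond=95.4447
(1,1): Delta=-0.1718 Bond=31.3843
(2,0): Delta=-0.9479 Bond=125.2147
(2,1): Delta=-0.4984 Bond=75.5879
(2,2): Delta=0.0000 Bond=0.0000
(3,0): Delta=0.0000 Bond=49.5050
(3,1): Delta=-1.4463 Bond=182.0505
(3,2): Delta=0.0000 Bond=0.0000
(3,3): Delta=0.0000 Bond=0.0000
V0=9.7160

No-arbitrage ⇒ martingale measure with p* = (R−d)/(u−d) = 0.5806.
At expiry t=4: V(4,0)=50.0000, V(4,1)=50.0000, V(4,2)=0.0000, V(4,3)=0.0000, V(4,4)=0.0000
Node (3,0) S=81.1938: V=(p*·50.0000+(1−p*)·50.0000)/1.01=49.5050; Δ=(50.0000−50.0000)/(92.5609−67.3908)=0.0000; B=V−Δ·S=49.5050
Node (3,1) S=111.5191: V=(p*·0.0000+(1−p*)·50.0000)/1.01=20.7601; Δ=(0.0000−50.0000)/(127.1318−92.5609)=-1.4463; B=V−Δ·S=182.0505
Node (3,2) S=153.1709: V=(p*·0.0000+(1−p*)·0.0000)/1.01=0.0000; Δ=(0.0000−0.0000)/(174.6148−127.1318)=0.0000; B=V−Δ·S=0.0000
Node (3,3) S=210.3792: V=(p*·0.0000+(1−p*)·0.0000)/1.01=0.0000; Δ=(0.0000−0.0000)/(239.8323−174.6148)=0.0000; B=V−Δ·S=0.0000
Node (2,0) S=97.8238: V=(p*·20.7601+(1−p*)·49.5050)/1.01=32.4895; Δ=(20.7601−49.5050)/(111.5191−81.1938)=-0.9479; B=V−Δ·S=125.2147
Node (2,1) S=134.3604: V=(p*·0.0000+(1−p*)·20.7601)/1.01=8.6197; Δ=(0.0000−20.7601)/(153.1709−111.5191)=-0.4984; B=V−Δ·S=75.5879
Node (2,2) S=184.5432: V=(p*·0.0000+(1−p*)·0.0000)/1.01=0.0000; Δ=(0.0000−0.0000)/(210.3792−153.1709)=0.0000; B=V−Δ·S=0.0000
Node (1,0) S=117.8600: V=(p*·8.6197+(1−p*)·32.4895)/1.01=18.4452; Δ=(8.6197−32.4895)/(134.3604−97.8238)=-0.6533; B=V−Δ·S=95.4447
Node (1,1) S=161.8800: V=(p*·0.0000+(1−p*)·8.6197)/1.01=3.5789; Δ=(0.0000−8.6197)/(184.5432−134.3604)=-0.1718; B=V−Δ·S=31.3843
Node (0,0) S=142.0000: V=(p*·3.5789+(1−p*)·18.4452)/1.01=9.7160; Δ=(3.5789−18.4452)/(161.8800−117.8600)=-0.3377; B=V−Δ·S=57.6716
Check: Δ(0,0)·S0 + B(0,0) = 9.7160 = V0.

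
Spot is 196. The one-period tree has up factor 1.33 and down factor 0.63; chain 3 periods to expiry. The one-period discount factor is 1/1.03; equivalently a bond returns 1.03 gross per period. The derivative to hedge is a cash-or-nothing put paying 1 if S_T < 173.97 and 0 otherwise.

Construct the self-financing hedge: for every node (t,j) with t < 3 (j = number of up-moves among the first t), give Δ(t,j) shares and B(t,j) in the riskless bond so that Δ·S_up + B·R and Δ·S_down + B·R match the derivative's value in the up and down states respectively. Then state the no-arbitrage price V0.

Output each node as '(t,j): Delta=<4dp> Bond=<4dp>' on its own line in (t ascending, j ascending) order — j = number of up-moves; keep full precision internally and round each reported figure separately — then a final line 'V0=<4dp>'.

(0,0): Delta=-0.0034 Bond=1.0197
(1,0): Delta=-0.0064 Bond=1.4274
(1,1): Delta=-0.0023 Bond=0.7675
(2,0): Delta=0.0000 Bond=0.9709
(2,1): Delta=-0.0087 Bond=1.8447
(2,2): Delta=0.0000 Bond=0.0000
V0=0.3602

Under the risk-neutral measure, an up-move has probability p* = (R−d)/(u−d) = 0.5714 and values discount at R = 1.03.
Terminal payoffs: V(3,0)=1.0000, V(3,1)=1.0000, V(3,2)=0.0000, V(3,3)=0.0000
  t=2,j=0: stock 77.7924 → up 103.4639 (V=1.0000), down 49.0092 (V=1.0000). Price 0.9709; hedge Δ=0.0000, bond B=0.9709.
  t=2,j=1: stock 164.2284 → up 218.4238 (V=0.0000), down 103.4639 (V=1.0000). Price 0.4161; hedge Δ=-0.0087, bond B=1.8447.
  t=2,j=2: stock 346.7044 → up 461.1169 (V=0.0000), down 218.4238 (V=0.0000). Price 0.0000; hedge Δ=0.0000, bond B=0.0000.
  t=1,j=0: stock 123.4800 → up 164.2284 (V=0.4161), down 77.7924 (V=0.9709). Price 0.6348; hedge Δ=-0.0064, bond B=1.4274.
  t=1,j=1: stock 260.6800 → up 346.7044 (V=0.0000), down 164.2284 (V=0.4161). Price 0.1731; hedge Δ=-0.0023, bond B=0.7675.
  t=0,j=0: stock 196.0000 → up 260.6800 (V=0.1731), down 123.4800 (V=0.6348). Price 0.3602; hedge Δ=-0.0034, bond B=1.0197.
The time-0 hedge costs 0.3602, which is the no-arbitrage price.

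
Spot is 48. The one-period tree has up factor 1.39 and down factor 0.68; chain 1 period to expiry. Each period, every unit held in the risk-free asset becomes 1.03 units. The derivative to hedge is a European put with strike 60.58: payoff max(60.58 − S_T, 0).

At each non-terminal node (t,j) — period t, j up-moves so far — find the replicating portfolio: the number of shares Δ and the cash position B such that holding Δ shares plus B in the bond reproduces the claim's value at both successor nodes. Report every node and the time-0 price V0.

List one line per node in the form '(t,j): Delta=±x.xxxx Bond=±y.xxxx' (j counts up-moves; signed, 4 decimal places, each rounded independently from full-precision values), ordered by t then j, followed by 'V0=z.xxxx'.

(0,0): Delta=-0.8198 Bond=53.1062
V0=13.7541

Under the risk-neutral measure, an up-move has probability p* = (R−d)/(u−d) = 0.4930 and values discount at R = 1.03.
At expiry t=1: V(1,0)=27.9400, V(1,1)=0.0000
Node (0,0) S=48.0000: V=(p*·0.0000+(1−p*)·27.9400)/1.03=13.7541; Δ=(0.0000−27.9400)/(66.7200−32.6400)=-0.8198; B=V−Δ·S=53.1062
Each (Δ,B) replicates both successor values, so the strategy is self-financing and V0 is arbitrage-free.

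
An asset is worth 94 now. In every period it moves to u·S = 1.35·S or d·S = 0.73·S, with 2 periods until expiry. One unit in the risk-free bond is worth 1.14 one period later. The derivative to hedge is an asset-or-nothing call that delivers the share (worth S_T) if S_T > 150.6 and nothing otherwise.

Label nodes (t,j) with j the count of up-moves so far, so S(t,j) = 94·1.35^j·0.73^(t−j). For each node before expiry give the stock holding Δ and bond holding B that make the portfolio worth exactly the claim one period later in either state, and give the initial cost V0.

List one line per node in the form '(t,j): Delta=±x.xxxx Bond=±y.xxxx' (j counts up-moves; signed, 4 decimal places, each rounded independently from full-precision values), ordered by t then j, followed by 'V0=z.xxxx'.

Risk-neutral probability p* = (R−d)/(u−d) = (1.14−0.73)/(1.35−0.73) = 0.6613.
Terminal values V(2,·): V(2,0)=0.0000, V(2,1)=0.0000, V(2,2)=171.3150
Node (1,0) S=68.6200: V=(p*·0.0000+(1−p*)·0.0000)/1.14=0.0000; Δ=(0.0000−0.0000)/(92.6370−50.0926)=0.0000; B=V−Δ·S=0.0000
Node (1,1) S=126.9000: V=(p*·171.3150+(1−p*)·0.0000)/1.14=99.3763; Δ=(171.3150−0.0000)/(171.3150−92.6370)=2.1774; B=V−Δ·S=-176.9382
Node (0,0) S=94.0000: V=(p*·99.3763+(1−p*)·0.0000)/1.14=57.6461; Δ=(99.3763−0.0000)/(126.9000−68.6200)=1.7052; B=V−Δ·S=-102.6382
The time-0 hedge costs 57.6461, which is the no-arbitrage price.

(0,0): Delta=1.7052 Bond=-102.6382
(1,0): Delta=0.0000 Bond=0.0000
(1,1): Delta=2.1774 Bond=-176.9382
V0=57.6461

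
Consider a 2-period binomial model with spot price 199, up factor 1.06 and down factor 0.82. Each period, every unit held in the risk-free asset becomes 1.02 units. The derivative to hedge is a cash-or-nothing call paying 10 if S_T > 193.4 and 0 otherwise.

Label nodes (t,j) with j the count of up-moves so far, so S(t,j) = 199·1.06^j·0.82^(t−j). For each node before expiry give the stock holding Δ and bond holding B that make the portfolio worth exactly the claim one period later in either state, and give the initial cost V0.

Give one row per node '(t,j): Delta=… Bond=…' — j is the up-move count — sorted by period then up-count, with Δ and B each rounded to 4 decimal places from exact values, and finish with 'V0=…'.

(0,0): Delta=0.1711 Bond=-27.3666
(1,0): Delta=0.0000 Bond=0.0000
(1,1): Delta=0.1975 Bond=-33.4967
V0=6.6748

Risk-neutral probability p* = (R−d)/(u−d) = (1.02−0.82)/(1.06−0.82) = 0.8333.
At expiry t=2: V(2,0)=0.0000, V(2,1)=0.0000, V(2,2)=10.0000
Node (1,0) S=163.1800: V=(p*·0.0000+(1−p*)·0.0000)/1.02=0.0000; Δ=(0.0000−0.0000)/(172.9708−133.8076)=0.0000; B=V−Δ·S=0.0000
Node (1,1) S=210.9400: V=(p*·10.0000+(1−p*)·0.0000)/1.02=8.1699; Δ=(10.0000−0.0000)/(223.5964−172.9708)=0.1975; B=V−Δ·S=-33.4967
Node (0,0) S=199.0000: V=(p*·8.1699+(1−p*)·0.0000)/1.02=6.6748; Δ=(8.1699−0.0000)/(210.9400−163.1800)=0.1711; B=V−Δ·S=-27.3666
Check: Δ(0,0)·S0 + B(0,0) = 6.6748 = V0.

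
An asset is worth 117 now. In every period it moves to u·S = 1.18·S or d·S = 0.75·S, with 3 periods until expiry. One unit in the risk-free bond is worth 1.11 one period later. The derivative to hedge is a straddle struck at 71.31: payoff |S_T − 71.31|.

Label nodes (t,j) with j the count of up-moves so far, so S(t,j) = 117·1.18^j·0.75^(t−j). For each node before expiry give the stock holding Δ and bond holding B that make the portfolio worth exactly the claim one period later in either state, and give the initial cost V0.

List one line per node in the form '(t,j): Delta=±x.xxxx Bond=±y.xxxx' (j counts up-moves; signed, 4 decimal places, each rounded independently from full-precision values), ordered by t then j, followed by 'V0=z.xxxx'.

(0,0): Delta=0.9812 Bond=-49.8068
(1,0): Delta=0.8294 Bond=-41.9593
(1,1): Delta=1.0000 Bond=-57.8768
(2,0): Delta=-0.5513 Bond=44.2912
(2,1): Delta=1.0000 Bond=-64.2432
(2,2): Delta=1.0000 Bond=-64.2432
V0=64.9972

No-arbitrage ⇒ martingale measure with p* = (R−d)/(u−d) = 0.8372.
Terminal payoffs: V(3,0)=21.9506, V(3,1)=6.3487, V(3,2)=50.8731, V(3,3)=120.9247
  t=2,j=0: stock 65.8125 → up 77.6587 (V=6.3487), down 49.3594 (V=21.9506). Price 8.0077; hedge Δ=-0.5513, bond B=44.2912.
  t=2,j=1: stock 103.5450 → up 122.1831 (V=50.8731), down 77.6587 (V=6.3487). Price 39.3018; hedge Δ=1.0000, bond B=-64.2432.
  t=2,j=2: stock 162.9108 → up 192.2347 (V=120.9247), down 122.1831 (V=50.8731). Price 98.6676; hedge Δ=1.0000, bond B=-64.2432.
  t=1,j=0: stock 87.7500 → up 103.5450 (V=39.3018), down 65.8125 (V=8.0077). Price 30.8175; hedge Δ=0.8294, bond B=-41.9593.
  t=1,j=1: stock 138.0600 → up 162.9108 (V=98.6676), down 103.5450 (V=39.3018). Price 80.1832; hedge Δ=1.0000, bond B=-57.8768.
  t=0,j=0: stock 117.0000 → up 138.0600 (V=80.1832), down 87.7500 (V=30.8175). Price 64.9972; hedge Δ=0.9812, bond B=-49.8068.
Check: Δ(0,0)·S0 + B(0,0) = 64.9972 = V0.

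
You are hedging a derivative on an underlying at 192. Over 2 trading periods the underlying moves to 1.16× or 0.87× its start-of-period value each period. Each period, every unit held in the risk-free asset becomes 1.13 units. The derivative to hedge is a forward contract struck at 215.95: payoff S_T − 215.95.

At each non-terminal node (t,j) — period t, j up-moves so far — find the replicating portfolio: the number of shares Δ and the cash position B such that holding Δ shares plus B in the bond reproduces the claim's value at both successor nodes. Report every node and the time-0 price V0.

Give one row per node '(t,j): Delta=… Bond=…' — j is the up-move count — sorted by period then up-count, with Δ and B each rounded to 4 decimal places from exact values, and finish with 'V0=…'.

(0,0): Delta=1.0000 Bond=-169.1205
(1,0): Delta=1.0000 Bond=-191.1062
(1,1): Delta=1.0000 Bond=-191.1062
V0=22.8795

No-arbitrage ⇒ martingale measure with p* = (R−d)/(u−d) = 0.8966.
Terminal payoffs: V(2,0)=-70.6252, V(2,1)=-22.1836, V(2,2)=42.4052
(1,0): S=167.0400. Δ = (V_up−V_dn)/(S_up−S_dn) = (-22.1836−-70.6252)/(193.7664−145.3248) = 1.0000. V = [p*·-22.1836 + (1−p*)·-70.6252]/1.13 = -24.0662. B = V − Δ·S = -191.1062.
(1,1): S=222.7200. Δ = (V_up−V_dn)/(S_up−S_dn) = (42.4052−-22.1836)/(258.3552−193.7664) = 1.0000. V = [p*·42.4052 + (1−p*)·-22.1836]/1.13 = 31.6138. B = V − Δ·S = -191.1062.
(0,0): S=192.0000. Δ = (V_up−V_dn)/(S_up−S_dn) = (31.6138−-24.0662)/(222.7200−167.0400) = 1.0000. V = [p*·31.6138 + (1−p*)·-24.0662]/1.13 = 22.8795. B = V − Δ·S = -169.1205.
Self-financing check: at every node Δ·S+B equals the discounted successor values.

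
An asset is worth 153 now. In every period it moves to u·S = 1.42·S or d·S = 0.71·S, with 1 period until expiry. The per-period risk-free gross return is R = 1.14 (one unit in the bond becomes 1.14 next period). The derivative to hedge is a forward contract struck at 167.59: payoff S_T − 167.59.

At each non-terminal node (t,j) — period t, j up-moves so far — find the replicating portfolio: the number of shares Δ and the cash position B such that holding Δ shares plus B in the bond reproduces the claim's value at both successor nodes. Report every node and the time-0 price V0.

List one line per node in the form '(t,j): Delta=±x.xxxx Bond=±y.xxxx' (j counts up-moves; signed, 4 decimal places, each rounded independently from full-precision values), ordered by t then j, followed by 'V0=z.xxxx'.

Under the risk-neutral measure, an up-move has probability p* = (R−d)/(u−d) = 0.6056 and values discount at R = 1.14.
Terminal payoffs: V(1,0)=-58.9600, V(1,1)=49.6700
Node (0,0) S=153.0000: V=(p*·49.6700+(1−p*)·-58.9600)/1.14=5.9912; Δ=(49.6700−-58.9600)/(217.2600−108.6300)=1.0000; B=V−Δ·S=-147.0088
Check: Δ(0,0)·S0 + B(0,0) = 5.9912 = V0.

(0,0): Delta=1.0000 Bond=-147.0088
V0=5.9912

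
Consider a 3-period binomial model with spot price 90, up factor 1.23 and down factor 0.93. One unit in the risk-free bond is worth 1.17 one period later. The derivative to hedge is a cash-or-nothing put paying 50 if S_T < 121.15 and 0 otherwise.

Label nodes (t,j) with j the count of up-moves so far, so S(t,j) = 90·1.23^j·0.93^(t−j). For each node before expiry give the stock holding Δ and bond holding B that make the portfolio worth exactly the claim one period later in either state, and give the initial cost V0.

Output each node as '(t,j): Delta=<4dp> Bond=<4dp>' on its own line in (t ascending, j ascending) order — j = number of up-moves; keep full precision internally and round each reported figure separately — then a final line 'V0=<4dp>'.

(0,0): Delta=-0.4329 Bond=42.2074
(1,0): Delta=-1.3615 Bond=127.1094
(1,1): Delta=-0.2574 Bond=29.9511
(2,0): Delta=0.0000 Bond=42.7350
(2,1): Delta=-1.6189 Bond=175.2137
(2,2): Delta=0.0000 Bond=0.0000
V0=3.2467

Since d<R<u, set p* = (R−d)/(u−d) = 0.8000; price each node as the discounted p*-expectation of its children.
Terminal values V(3,·): V(3,0)=50.0000, V(3,1)=50.0000, V(3,2)=0.0000, V(3,3)=0.0000
Node (2,0) S=77.8410: V=(p*·50.0000+(1−p*)·50.0000)/1.17=42.7350; Δ=(50.0000−50.0000)/(95.7444−72.3921)=0.0000; B=V−Δ·S=42.7350
Node (2,1) S=102.9510: V=(p*·0.0000+(1−p*)·50.0000)/1.17=8.5470; Δ=(0.0000−50.0000)/(126.6297−95.7444)=-1.6189; B=V−Δ·S=175.2137
Node (2,2) S=136.1610: V=(p*·0.0000+(1−p*)·0.0000)/1.17=0.0000; Δ=(0.0000−0.0000)/(167.4780−126.6297)=0.0000; B=V−Δ·S=0.0000
Node (1,0) S=83.7000: V=(p*·8.5470+(1−p*)·42.7350)/1.17=13.1492; Δ=(8.5470−42.7350)/(102.9510−77.8410)=-1.3615; B=V−Δ·S=127.1094
Node (1,1) S=110.7000: V=(p*·0.0000+(1−p*)·8.5470)/1.17=1.4610; Δ=(0.0000−8.5470)/(136.1610−102.9510)=-0.2574; B=V−Δ·S=29.9511
Node (0,0) S=90.0000: V=(p*·1.4610+(1−p*)·13.1492)/1.17=3.2467; Δ=(1.4610−13.1492)/(110.7000−83.7000)=-0.4329; B=V−Δ·S=42.2074
The time-0 hedge costs 3.2467, which is the no-arbitrage price.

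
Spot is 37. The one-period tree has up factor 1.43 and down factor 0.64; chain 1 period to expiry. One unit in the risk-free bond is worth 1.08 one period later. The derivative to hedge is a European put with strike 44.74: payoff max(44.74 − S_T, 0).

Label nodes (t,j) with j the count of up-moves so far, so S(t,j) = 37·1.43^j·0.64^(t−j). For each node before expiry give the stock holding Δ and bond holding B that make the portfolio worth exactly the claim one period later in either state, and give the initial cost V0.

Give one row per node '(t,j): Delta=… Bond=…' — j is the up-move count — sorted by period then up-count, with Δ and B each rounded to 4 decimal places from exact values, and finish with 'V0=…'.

No-arbitrage ⇒ martingale measure with p* = (R−d)/(u−d) = 0.5570.
Payoff layer (t=1): V(1,0)=21.0600, V(1,1)=0.0000
  t=0,j=0: stock 37.0000 → up 52.9100 (V=0.0000), down 23.6800 (V=21.0600). Price 8.6392; hedge Δ=-0.7205, bond B=35.2975.
Root portfolio cost Δ·37+B reproduces V0=8.6392.

(0,0): Delta=-0.7205 Bond=35.2975
V0=8.6392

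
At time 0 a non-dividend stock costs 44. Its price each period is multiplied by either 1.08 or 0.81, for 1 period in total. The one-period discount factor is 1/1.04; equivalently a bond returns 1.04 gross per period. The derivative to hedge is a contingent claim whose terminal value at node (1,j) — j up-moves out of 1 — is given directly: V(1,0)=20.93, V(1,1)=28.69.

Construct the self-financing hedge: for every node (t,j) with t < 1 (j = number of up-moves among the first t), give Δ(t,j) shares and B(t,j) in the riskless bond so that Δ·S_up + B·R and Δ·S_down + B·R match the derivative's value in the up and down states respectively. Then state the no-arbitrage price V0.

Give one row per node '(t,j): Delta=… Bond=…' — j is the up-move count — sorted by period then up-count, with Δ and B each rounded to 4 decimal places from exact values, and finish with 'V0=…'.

(0,0): Delta=0.6532 Bond=-2.2596
V0=26.4811

Under the risk-neutral measure, an up-move has probability p* = (R−d)/(u−d) = 0.8519 and values discount at R = 1.04.
Terminal payoffs: V(1,0)=20.9300, V(1,1)=28.6900
  t=0,j=0: stock 44.0000 → up 47.5200 (V=28.6900), down 35.6400 (V=20.9300). Price 26.4811; hedge Δ=0.6532, bond B=-2.2596.
Root portfolio cost Δ·44+B reproduces V0=26.4811.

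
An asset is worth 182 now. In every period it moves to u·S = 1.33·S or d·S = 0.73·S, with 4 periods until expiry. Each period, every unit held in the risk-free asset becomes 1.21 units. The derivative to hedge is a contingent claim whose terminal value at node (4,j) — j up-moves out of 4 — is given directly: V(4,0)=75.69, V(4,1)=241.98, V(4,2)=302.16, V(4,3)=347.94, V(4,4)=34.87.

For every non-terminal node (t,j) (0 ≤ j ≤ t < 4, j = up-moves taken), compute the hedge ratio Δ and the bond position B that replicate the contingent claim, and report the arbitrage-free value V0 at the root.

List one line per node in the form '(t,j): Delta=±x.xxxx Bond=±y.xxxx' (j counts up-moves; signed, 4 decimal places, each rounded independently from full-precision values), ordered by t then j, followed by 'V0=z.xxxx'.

Under the risk-neutral measure, an up-move has probability p* = (R−d)/(u−d) = 0.8000 and values discount at R = 1.21.
At expiry t=4: V(4,0)=75.6900, V(4,1)=241.9800, V(4,2)=302.1600, V(4,3)=347.9400, V(4,4)=34.8700
  t=3,j=0: stock 70.8011 → up 94.1655 (V=241.9800), down 51.6848 (V=75.6900). Price 172.4975; hedge Δ=3.9145, bond B=-104.6525.
  t=3,j=1: stock 128.9938 → up 171.5617 (V=302.1600), down 94.1655 (V=241.9800). Price 239.7719; hedge Δ=0.7776, bond B=139.4719.
  t=3,j=2: stock 235.0161 → up 312.5714 (V=347.9400), down 171.5617 (V=302.1600). Price 279.9868; hedge Δ=0.3247, bond B=203.6868.
  t=3,j=3: stock 428.1799 → up 569.4793 (V=34.8700), down 312.5714 (V=347.9400). Price 80.5653; hedge Δ=-1.2186, bond B=602.3486.
  t=2,j=0: stock 96.9878 → up 128.9938 (V=239.7719), down 70.8011 (V=172.4975). Price 187.0389; hedge Δ=1.1561, bond B=74.9149.
  t=2,j=1: stock 176.7038 → up 235.0161 (V=279.9868), down 128.9938 (V=239.7719). Price 224.7469; hedge Δ=0.3793, bond B=157.7222.
  t=2,j=2: stock 321.9398 → up 428.1799 (V=80.5653), down 235.0161 (V=279.9868). Price 99.5451; hedge Δ=-1.0324, bond B=431.9143.
  t=1,j=0: stock 132.8600 → up 176.7038 (V=224.7469), down 96.9878 (V=187.0389). Price 179.5085; hedge Δ=0.4730, bond B=116.6617.
  t=1,j=1: stock 242.0600 → up 321.9398 (V=99.5451), down 176.7038 (V=224.7469). Price 102.9632; hedge Δ=-0.8621, bond B=311.6329.
  t=0,j=0: stock 182.0000 → up 242.0600 (V=102.9632), down 132.8600 (V=179.5085). Price 97.7457; hedge Δ=-0.7010, bond B=225.3212.
Check: Δ(0,0)·S0 + B(0,0) = 97.7457 = V0.

(0,0): Delta=-0.7010 Bond=225.3212
(1,0): Delta=0.4730 Bond=116.6617
(1,1): Delta=-0.8621 Bond=311.6329
(2,0): Delta=1.1561 Bond=74.9149
(2,1): Delta=0.3793 Bond=157.7222
(2,2): Delta=-1.0324 Bond=431.9143
(3,0): Delta=3.9145 Bond=-104.6525
(3,1): Delta=0.7776 Bond=139.4719
(3,2): Delta=0.3247 Bond=203.6868
(3,3): Delta=-1.2186 Bond=602.3486
V0=97.7457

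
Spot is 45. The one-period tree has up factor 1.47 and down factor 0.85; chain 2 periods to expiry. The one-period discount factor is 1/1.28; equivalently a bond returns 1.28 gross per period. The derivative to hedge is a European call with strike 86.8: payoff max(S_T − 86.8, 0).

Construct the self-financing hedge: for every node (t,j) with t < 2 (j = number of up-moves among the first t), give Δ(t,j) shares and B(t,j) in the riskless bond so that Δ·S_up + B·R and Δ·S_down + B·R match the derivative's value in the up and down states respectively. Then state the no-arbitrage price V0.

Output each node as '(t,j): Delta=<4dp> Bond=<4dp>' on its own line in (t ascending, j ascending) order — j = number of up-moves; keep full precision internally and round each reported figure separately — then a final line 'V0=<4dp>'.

(0,0): Delta=0.2028 Bond=-6.0591
(1,0): Delta=0.0000 Bond=0.0000
(1,1): Delta=0.2546 Bond=-11.1825
V0=3.0652

The replicating-portfolio and risk-neutral prices coincide; use p* = (1.28−0.85)/(1.47−0.85) = 0.6935 for the latter.
Terminal payoffs: V(2,0)=0.0000, V(2,1)=0.0000, V(2,2)=10.4405
Node (1,0) S=38.2500: V=(p*·0.0000+(1−p*)·0.0000)/1.28=0.0000; Δ=(0.0000−0.0000)/(56.2275−32.5125)=0.0000; B=V−Δ·S=0.0000
Node (1,1) S=66.1500: V=(p*·10.4405+(1−p*)·0.0000)/1.28=5.6570; Δ=(10.4405−0.0000)/(97.2405−56.2275)=0.2546; B=V−Δ·S=-11.1825
Node (0,0) S=45.0000: V=(p*·5.6570+(1−p*)·0.0000)/1.28=3.0652; Δ=(5.6570−0.0000)/(66.1500−38.2500)=0.2028; B=V−Δ·S=-6.0591
The time-0 hedge costs 3.0652, which is the no-arbitrage price.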